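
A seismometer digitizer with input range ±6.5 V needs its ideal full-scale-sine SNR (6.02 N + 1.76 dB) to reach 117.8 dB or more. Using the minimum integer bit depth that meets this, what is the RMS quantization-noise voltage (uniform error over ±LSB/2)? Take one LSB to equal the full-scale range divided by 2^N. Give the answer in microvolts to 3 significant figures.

3.58 µV

Range = 6.5 − (-6.5) = 13 V.
Solving 6.02 N ≥ 117.8 − 1.76: N ≥ 19.276. Round up → N = 20.
LSB = 13 V ÷ 2^20 = 13/1048576 V = 12.398 µV.
V_rms = LSB/√12 = 3.58 µV.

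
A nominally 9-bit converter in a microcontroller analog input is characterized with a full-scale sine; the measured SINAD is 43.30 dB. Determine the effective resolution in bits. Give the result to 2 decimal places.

Inverting SNR = 6.02 N + 1.76: N_eff = (43.30 − 1.76)/6.02 = 6.9003.

6.90 bits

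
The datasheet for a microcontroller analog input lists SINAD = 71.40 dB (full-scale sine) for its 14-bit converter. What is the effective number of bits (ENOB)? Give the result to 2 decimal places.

11.57 bits

ENOB = (SINAD − 1.76) / 6.02 = (71.40 − 1.76) / 6.02 = 69.64 / 6.02 = 11.5681.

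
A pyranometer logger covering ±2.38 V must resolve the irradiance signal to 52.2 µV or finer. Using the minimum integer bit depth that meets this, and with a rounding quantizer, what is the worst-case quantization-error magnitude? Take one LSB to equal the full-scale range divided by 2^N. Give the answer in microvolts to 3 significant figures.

18.2 µV

Full-scale range = 2.38 V − (-2.38 V) = 4.76 V.
Levels needed ≥ 4.76/52.2 µV = 91190. 2^17 = 131072 suffices, so N_min = 17.
One LSB is 4.76 V / 131072 = 36.316 µV.
|e|_max = LSB/2 = 18.2 µV.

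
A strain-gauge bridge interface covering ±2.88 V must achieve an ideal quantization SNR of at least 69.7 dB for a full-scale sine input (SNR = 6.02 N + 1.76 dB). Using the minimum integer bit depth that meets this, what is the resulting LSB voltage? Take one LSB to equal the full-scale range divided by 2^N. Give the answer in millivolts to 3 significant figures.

1.41 mV

Full-scale range = 2.88 V − (-2.88 V) = 5.76 V.
Solving 6.02 N ≥ 69.7 − 1.76: N ≥ 11.286. Round up → N = 12.
Step size = 5.76/4096 V = 1.41 mV.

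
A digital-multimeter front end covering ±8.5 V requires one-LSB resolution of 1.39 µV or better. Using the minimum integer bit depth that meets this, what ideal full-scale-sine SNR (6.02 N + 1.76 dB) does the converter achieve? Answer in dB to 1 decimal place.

146.2 dB

Span: 8.5 V − (-8.5 V) = 17 V.
Required number of levels: 17/1.39 µV = 1.2230e7; smallest N with 2^N ≥ that is 24.
SNR = 6.02 × 24 + 1.76 = 146.24 dB.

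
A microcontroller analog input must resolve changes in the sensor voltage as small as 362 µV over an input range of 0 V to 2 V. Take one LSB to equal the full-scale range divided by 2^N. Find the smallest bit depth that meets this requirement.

13 bits

Span = 2 V.
2 V / 362 µV = 5525. Since 2^12 = 4096 and 2^13 = 8192, N = 13.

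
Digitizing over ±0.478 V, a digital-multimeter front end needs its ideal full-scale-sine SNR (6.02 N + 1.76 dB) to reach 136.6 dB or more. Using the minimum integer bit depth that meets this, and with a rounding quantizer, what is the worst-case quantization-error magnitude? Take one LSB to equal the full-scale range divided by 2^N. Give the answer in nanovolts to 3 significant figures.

The full-scale span is 0.478 − (-0.478) = 0.956 V.
Solving 6.02 N ≥ 136.6 − 1.76: N ≥ 22.399. Round up → N = 23.
LSB = 0.956 V ÷ 2^23 = 0.956/8388608 V = 113.96 nV.
Max error for round-to-nearest is LSB/2 = 57.0 nV.

57.0 nV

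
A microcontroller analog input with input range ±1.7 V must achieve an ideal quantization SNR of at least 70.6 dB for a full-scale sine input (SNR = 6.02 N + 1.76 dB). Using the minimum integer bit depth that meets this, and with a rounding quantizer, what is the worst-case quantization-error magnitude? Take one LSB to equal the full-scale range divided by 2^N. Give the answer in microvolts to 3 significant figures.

415 µV

Span: 1.7 V − (-1.7 V) = 3.4 V.
6.02 N + 1.76 ≥ 70.6 gives N ≥ 11.435, so the minimum integer is 12.
LSB = 3.4 V / 2^12 = 0.83008 mV.
Max error for round-to-nearest is LSB/2 = 415 µV.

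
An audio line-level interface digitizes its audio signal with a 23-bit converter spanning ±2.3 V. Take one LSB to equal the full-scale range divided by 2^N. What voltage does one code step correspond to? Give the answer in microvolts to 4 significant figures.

0.5484 µV

Full-scale range = 2.3 V − (-2.3 V) = 4.6 V.
2^23 = 8388608 levels.
One LSB is 4.6 V / 8388608 = 0.5484 µV.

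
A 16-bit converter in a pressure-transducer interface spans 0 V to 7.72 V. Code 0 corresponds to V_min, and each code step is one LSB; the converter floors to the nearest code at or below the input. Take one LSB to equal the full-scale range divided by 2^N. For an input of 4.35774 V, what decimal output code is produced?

Range is 7.72 V. LSB = 7.72 V / 2^16 ≈ 117.8 µV.
(V_in − V_min) × 2^16/range = (4.35774 − (0)) × 65536/7.72 = 36993.374.
Floor → code = 36993.

36993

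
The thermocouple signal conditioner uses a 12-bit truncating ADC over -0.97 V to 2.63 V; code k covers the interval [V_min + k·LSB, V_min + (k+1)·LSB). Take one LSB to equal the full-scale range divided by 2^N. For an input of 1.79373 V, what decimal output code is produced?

3144

Full-scale range = 2.63 V − (-0.97 V) = 3.6 V. LSB = 3.6 V / 2^12 ≈ 0.8789 mV.
(V_in − V_min) × 2^12/range = (1.79373 − (-0.97)) × 4096/3.6 = 3144.511.
Floor → code = 3144.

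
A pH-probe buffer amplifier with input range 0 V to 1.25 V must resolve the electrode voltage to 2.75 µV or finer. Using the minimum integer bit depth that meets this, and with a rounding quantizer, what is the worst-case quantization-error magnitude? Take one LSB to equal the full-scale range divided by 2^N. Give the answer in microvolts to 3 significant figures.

V_FS = 1.25 V.
Required number of levels: 1.25/2.75 µV = 454550; smallest N with 2^N ≥ that is 19.
One LSB is 1.25 V / 524288 = 2.3842 µV.
Half an LSB is 1.19 µV.

1.19 µV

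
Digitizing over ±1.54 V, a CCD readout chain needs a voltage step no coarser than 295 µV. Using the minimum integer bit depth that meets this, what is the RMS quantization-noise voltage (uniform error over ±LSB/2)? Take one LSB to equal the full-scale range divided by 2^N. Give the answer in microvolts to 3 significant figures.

54.3 µV

Range = 1.54 − (-1.54) = 3.08 V.
Levels needed ≥ 3.08/295 µV = 10440. 2^14 = 16384 suffices, so N_min = 14.
LSB = 3.08 V / 2^14 = 187.99 µV.
σ_q = LSB/√12 = 187.99 µV/3.4641 = 54.3 µV.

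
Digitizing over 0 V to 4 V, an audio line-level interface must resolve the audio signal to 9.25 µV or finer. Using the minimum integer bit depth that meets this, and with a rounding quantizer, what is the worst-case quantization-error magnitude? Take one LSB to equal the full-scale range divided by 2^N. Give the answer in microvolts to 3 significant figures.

3.81 µV

Full-scale range = 4 V.
4 V / 9.25 µV = 432400. Since 2^18 = 262144 and 2^19 = 524288, N = 19.
LSB = 4 V ÷ 2^19 = 4/524288 V = 7.6294 µV.
Half an LSB is 3.81 µV.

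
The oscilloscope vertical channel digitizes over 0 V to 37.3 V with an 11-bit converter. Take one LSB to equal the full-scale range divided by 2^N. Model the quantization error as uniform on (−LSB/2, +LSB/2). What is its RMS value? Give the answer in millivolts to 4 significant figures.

V_FS = 37.3 V.
LSB = 37.3 V ÷ 2^11 = 37.3/2048 V = 18.2129 mV.
For a uniform distribution on [−LSB/2, +LSB/2], V_rms = LSB/√12 = 18.2129 mV/3.4641 = 5.258 mV.

5.258 mV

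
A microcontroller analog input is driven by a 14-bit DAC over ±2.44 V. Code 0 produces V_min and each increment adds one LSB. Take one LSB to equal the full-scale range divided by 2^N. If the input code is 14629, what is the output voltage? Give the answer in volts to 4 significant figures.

1.917 V

Range = 2.44 − (-2.44) = 4.88 V. LSB = 4.88 V / 2^14.
Output = V_min + (14629/16384) × range = -2.44 + 0.892883 × 4.88 V
      = -2.44 + 4.35727 = 1.91727 V.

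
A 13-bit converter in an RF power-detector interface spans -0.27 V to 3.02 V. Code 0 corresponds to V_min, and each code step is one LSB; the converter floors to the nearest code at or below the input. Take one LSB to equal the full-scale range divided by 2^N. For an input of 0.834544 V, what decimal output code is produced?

2750

Span: 3.02 V − (-0.27 V) = 3.29 V. LSB = 3.29 V / 2^13 ≈ 401.6 µV.
(V_in − V_min) × 2^13/range = (0.834544 − (-0.27)) × 8192/3.29 = 2750.281.
Floor → code = 2750.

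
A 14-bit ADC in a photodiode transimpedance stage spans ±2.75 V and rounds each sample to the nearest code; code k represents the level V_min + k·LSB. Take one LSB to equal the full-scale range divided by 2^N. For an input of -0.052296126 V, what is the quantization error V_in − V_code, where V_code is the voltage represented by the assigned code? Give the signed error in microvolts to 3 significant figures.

+72.0 µV

Span: 2.75 V − (-2.75 V) = 5.5 V. LSB = 5.5 V / 2^14 ≈ 335.7 µV.
(V_in − V_min)/LSB = (-0.052296126 − (-2.75)) × 16384/5.5 = 8036.2146 → nearest code k = 8036.
Reconstructed level: -2.75 + 8036 × 5.5/16384 V = -0.052368164063 V.
V_in − V_code = -0.052296126 − (-0.052368164063) = +72.0 µV.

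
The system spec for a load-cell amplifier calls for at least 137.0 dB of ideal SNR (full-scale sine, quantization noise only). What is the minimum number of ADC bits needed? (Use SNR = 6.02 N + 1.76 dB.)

6.02 N + 1.76 ≥ 137.0 gives N ≥ 22.465, so the minimum integer is 23.

23 bits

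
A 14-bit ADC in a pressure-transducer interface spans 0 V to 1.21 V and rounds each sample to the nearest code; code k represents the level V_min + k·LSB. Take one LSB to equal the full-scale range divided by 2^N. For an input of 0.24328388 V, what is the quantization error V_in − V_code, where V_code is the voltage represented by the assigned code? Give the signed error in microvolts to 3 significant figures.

V_FS = 1.21 V. LSB = 1.21 V / 2^14 ≈ 73.85 µV.
(0.24328388 − (0)) / LSB = 0.24328388 × 16384/1.21 = 3294.1844. Nearest integer: k = 3294.
V_code = 0 + (3294/16384) × 1.21 = 0.24327026367 V.
Error = V_in − V_code = 0.24328388 − (0.24327026367) = +13.6 µV.

+13.6 µV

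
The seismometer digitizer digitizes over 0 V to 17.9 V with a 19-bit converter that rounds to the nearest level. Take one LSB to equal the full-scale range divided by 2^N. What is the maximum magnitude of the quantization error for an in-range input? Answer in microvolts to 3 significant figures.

17.1 µV

V_FS = 17.9 V.
LSB = 17.9 V / 2^19 = 34.142 µV.
A rounding quantizer has |error| ≤ LSB/2 = 17.1 µV.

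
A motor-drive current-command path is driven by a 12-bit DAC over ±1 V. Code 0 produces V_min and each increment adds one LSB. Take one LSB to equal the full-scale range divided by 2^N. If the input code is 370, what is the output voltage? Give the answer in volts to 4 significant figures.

-0.8193 V

Full-scale range = 1 V − (-1 V) = 2 V. LSB = 2 V / 2^12.
Output = V_min + (370/4096) × range = -1 + 0.0903320 × 2 V
      = -1 V + 0.180664 V = -0.819336 V.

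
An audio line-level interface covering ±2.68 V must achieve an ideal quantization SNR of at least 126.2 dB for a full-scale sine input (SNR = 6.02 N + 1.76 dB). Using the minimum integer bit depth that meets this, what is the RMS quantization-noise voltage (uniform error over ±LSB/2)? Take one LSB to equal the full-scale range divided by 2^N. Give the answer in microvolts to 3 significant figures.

Full-scale range = 2.68 V − (-2.68 V) = 5.36 V.
Solving 6.02 N ≥ 126.2 − 1.76: N ≥ 20.671. Round up → N = 21.
LSB = 5.36 V / 2^21 = 2.5558 µV.
V_rms = LSB/√12 = 0.738 µV.

0.738 µV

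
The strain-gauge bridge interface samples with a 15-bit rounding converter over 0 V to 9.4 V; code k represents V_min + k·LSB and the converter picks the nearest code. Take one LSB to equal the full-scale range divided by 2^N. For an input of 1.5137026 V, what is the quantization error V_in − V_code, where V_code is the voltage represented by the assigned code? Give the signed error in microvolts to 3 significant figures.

Span = 9.4 V. LSB = 9.4 V / 2^15 ≈ 286.9 µV.
(V_in − V_min)/LSB = (1.5137026 − (0)) × 32768/9.4 = 5276.7029 → nearest code k = 5277.
V_code = 0 + (5277/32768) × 9.4 = 1.5137878418 V.
Error = V_in − V_code = 1.5137026 − (1.5137878418) = −85.2 µV.

−85.2 µV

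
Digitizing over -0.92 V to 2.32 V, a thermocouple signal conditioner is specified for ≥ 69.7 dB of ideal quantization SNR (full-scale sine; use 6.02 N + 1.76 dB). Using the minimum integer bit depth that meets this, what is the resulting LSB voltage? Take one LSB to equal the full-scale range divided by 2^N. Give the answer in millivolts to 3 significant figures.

The full-scale span is 2.32 − (-0.92) = 3.24 V.
Required N = ⌈(69.7 − 1.76)/6.02⌉ = ⌈11.286⌉ = 12.
One LSB is 3.24 V / 4096 = 0.791 mV.

0.791 mV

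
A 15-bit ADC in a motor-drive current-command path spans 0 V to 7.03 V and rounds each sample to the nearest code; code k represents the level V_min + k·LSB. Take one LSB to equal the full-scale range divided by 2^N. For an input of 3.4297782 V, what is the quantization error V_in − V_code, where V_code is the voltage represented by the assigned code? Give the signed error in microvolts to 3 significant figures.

−50.0 µV

Span = 7.03 V. LSB = 7.03 V / 2^15 ≈ 214.5 µV.
(3.4297782 − (0)) / LSB = 3.4297782 × 32768/7.03 = 15986.7670. Nearest integer: k = 15987.
Reconstructed level: 0 + 15987 × 7.03/32768 V = 3.4298281860 V.
Error = V_in − V_code = 3.4297782 − (3.4298281860) = −50.0 µV.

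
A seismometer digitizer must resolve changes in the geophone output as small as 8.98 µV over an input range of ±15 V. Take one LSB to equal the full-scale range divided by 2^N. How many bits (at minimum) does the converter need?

The full-scale span is 15 − (-15) = 30 V.
Need 2^N ≥ 30 V / 8.98 µV = 3.341e6 → N_min = 22.

22 bits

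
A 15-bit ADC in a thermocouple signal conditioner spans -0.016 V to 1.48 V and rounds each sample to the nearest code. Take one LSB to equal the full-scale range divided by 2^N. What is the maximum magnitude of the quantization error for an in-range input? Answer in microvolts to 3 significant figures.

Span: 1.48 V − (-0.016 V) = 1.496 V.
Step size = 1.496/32768 V = 45.654 µV.
A rounding quantizer has |error| ≤ LSB/2 = 22.8 µV.

22.8 µV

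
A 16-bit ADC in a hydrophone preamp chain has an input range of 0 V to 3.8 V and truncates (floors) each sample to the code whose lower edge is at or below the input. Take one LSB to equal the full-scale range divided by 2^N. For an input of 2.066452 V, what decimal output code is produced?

35638

V_FS = 3.8 V. LSB = 3.8 V / 2^16 ≈ 57.98 µV.
code = ⌊(V_in − V_min)/LSB⌋ = ⌊(V_in − V_min) × 2^16 / range⌋
     = ⌊(2.066452 − (0)) × 65536 / 3.8⌋ = ⌊2.066452 × 65536/3.8⌋
     = ⌊35638.684⌋ = 35638.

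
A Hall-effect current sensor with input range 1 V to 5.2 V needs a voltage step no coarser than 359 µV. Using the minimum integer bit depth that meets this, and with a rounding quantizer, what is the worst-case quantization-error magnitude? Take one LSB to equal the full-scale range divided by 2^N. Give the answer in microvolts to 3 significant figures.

128 µV

Full-scale range = 5.2 V − (1 V) = 4.2 V.
Required number of levels: 4.2/359 µV = 11699; smallest N with 2^N ≥ that is 14.
Step size = 4.2/16384 V = 256.35 µV.
|e|_max = LSB/2 = 128 µV.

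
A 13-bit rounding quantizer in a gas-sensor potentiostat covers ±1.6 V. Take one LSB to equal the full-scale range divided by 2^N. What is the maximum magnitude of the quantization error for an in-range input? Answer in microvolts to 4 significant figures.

195.3 µV

Span: 1.6 V − (-1.6 V) = 3.2 V.
Step size = 3.2/8192 V = 390.625 µV.
A rounding quantizer has |error| ≤ LSB/2 = 195.3 µV.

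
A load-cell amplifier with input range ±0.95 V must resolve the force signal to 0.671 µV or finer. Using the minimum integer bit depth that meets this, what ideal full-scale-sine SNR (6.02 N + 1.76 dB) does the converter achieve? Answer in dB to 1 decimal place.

134.2 dB

Full-scale range = 0.95 V − (-0.95 V) = 1.9 V.
Need 2^N ≥ 1.9 V / 0.671 µV = 2.832e6 → N_min = 22.
Ideal SNR at N = 22: 6.02·22 + 1.76 = 134.2 dB.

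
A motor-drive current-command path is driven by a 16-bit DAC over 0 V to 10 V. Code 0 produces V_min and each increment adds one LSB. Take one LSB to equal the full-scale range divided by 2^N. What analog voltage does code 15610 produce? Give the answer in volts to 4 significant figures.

2.382 V

Span = 10 V. LSB = 10 V / 2^16.
V_out = 0 + 15610 × (10/65536) V
      = 0 V + 2.38190 V = 2.38190 V.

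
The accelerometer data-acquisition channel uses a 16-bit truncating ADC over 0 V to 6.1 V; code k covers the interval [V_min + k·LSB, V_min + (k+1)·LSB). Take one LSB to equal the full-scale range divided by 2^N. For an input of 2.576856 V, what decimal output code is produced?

Range is 6.1 V. LSB = 6.1 V / 2^16 ≈ 93.08 µV.
V_in − V_min = 2.576856 − (0) = 2.576856 V.
Divide by LSB: 2.576856 × 65536/6.1 = 27684.7270.
Truncating gives code 27684.

27684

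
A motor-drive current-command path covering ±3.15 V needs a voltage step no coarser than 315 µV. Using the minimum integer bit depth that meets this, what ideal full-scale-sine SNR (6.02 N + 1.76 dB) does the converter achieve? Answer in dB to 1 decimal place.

Full-scale range = 3.15 V − (-3.15 V) = 6.3 V.
6.3 V / 315 µV = 20000. Since 2^14 = 16384 and 2^15 = 32768, N = 15.
6.02(15) + 1.76 = 92.06 dB.

92.1 dB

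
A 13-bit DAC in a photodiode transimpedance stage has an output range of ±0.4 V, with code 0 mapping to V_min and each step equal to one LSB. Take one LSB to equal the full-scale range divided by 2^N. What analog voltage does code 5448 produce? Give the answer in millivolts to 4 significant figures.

132.0 mV

The full-scale span is 0.4 − (-0.4) = 0.8 V. LSB = 0.8 V / 2^13.
Output = V_min + (5448/8192) × range = -0.4 + 0.665039 × 0.8 V
      = -0.4 V + 0.532031 V = 0.132031 V.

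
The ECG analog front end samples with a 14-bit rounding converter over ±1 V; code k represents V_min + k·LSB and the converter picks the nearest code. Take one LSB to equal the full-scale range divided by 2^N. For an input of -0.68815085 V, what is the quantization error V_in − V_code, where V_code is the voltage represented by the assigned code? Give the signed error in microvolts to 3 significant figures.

−40.5 µV

Full-scale range = 1 V − (-1 V) = 2 V. LSB = 2 V / 2^14 ≈ 122.1 µV.
Position in LSBs: (-0.68815085 − (-1)) × 16384/2 = 2554.6682; rounding gives k = 2555.
Reconstructed level: -1 + 2555 × 2/16384 V = -0.68811035156 V.
e = -0.68815085 − (-0.68811035156) = −40.5 µV.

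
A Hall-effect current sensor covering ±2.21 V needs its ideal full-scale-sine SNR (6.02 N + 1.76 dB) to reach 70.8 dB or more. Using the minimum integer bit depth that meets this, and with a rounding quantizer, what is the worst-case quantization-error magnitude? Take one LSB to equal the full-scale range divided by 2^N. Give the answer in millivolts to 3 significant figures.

Span: 2.21 V − (-2.21 V) = 4.42 V.
N ≥ (70.8 − 1.76)/6.02 = 11.468 → N_min = 12.
LSB = 4.42 V / 2^12 = 1.0791 mV.
Half an LSB is 0.540 mV.

0.540 mV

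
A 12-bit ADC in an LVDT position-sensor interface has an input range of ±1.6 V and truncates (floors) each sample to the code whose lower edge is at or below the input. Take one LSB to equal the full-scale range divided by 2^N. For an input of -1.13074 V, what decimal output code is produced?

The full-scale span is 1.6 − (-1.6) = 3.2 V. LSB = 3.2 V / 2^12 ≈ 0.7812 mV.
(V_in − V_min) × 2^12/range = (-1.13074 − (-1.6)) × 4096/3.2 = 600.653.
Floor → code = 600.

600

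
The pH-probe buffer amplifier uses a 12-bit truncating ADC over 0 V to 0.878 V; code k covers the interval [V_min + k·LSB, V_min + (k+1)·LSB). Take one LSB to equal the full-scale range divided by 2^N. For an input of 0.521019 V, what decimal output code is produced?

Full-scale range = 0.878 V. LSB = 0.878 V / 2^12 ≈ 214.4 µV.
code = ⌊(V_in − V_min)/LSB⌋ = ⌊(V_in − V_min) × 2^12 / range⌋
     = ⌊(0.521019 − (0)) × 4096 / 0.878⌋ = ⌊0.521019 × 4096/0.878⌋
     = ⌊2430.631⌋ = 2430.

2430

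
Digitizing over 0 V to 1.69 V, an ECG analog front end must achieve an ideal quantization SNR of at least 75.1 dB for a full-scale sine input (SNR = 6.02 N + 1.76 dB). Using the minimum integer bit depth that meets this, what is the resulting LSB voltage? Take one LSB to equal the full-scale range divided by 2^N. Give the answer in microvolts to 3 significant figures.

V_FS = 1.69 V.
6.02 N + 1.76 ≥ 75.1 gives N ≥ 12.183, so the minimum integer is 13.
LSB = 1.69 V / 2^13 = 206 µV.

206 µV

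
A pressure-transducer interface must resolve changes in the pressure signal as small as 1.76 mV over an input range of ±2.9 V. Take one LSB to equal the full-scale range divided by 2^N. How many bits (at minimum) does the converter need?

12 bits

The full-scale span is 2.9 − (-2.9) = 5.8 V.
Need 2^N ≥ 5.8 V / 1.76 mV = 3295 → N_min = 12.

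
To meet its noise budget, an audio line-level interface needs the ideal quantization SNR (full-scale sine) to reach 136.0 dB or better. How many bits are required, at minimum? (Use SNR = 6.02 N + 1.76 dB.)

23 bits

N ≥ (136.0 − 1.76)/6.02 = 22.299 → N_min = 23.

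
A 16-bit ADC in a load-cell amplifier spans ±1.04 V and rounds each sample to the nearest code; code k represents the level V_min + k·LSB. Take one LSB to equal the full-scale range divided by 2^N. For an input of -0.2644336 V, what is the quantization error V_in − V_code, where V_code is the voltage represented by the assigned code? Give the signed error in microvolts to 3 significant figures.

The full-scale span is 1.04 − (-1.04) = 2.08 V. LSB = 2.08 V / 2^16 ≈ 31.74 µV.
Position in LSBs: (-0.2644336 − (-1.04)) × 65536/2.08 = 24436.3075; rounding gives k = 24436.
V_code = V_min + k × range/2^16 = -1.04 + 24436 × 2.08/65536 = -0.26444335938 V.
V_in − V_code = -0.2644336 − (-0.26444335938) = +9.76 µV.

+9.76 µV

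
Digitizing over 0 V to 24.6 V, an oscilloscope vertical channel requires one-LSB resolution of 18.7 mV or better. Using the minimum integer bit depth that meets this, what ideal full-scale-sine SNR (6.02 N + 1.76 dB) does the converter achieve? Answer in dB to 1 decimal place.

68.0 dB

Full-scale range = 24.6 V.
Need 2^N ≥ 24.6 V / 18.7 mV = 1316 → N_min = 11.
Ideal SNR at N = 11: 6.02·11 + 1.76 = 68.0 dB.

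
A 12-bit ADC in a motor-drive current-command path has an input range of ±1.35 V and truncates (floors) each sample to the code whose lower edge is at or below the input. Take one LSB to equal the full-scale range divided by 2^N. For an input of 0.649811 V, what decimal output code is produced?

3033

Span: 1.35 V − (-1.35 V) = 2.7 V. LSB = 2.7 V / 2^12 ≈ 0.6592 mV.
(V_in − V_min) × 2^12/range = (0.649811 − (-1.35)) × 4096/2.7 = 3033.787.
Floor → code = 3033.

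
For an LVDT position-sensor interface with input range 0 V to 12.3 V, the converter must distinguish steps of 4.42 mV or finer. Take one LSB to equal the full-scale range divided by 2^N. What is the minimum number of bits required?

Range is 12.3 V.
Levels needed ≥ 12.3/4.42 mV = 2783. 2^12 = 4096 suffices, so N_min = 12.

12 bits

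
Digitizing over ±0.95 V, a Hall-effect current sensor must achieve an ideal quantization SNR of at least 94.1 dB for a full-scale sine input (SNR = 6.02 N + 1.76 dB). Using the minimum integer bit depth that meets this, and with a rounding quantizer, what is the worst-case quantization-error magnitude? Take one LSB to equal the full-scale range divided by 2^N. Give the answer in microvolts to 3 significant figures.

14.5 µV

Span: 0.95 V − (-0.95 V) = 1.9 V.
6.02 N + 1.76 ≥ 94.1 gives N ≥ 15.339, so the minimum integer is 16.
LSB = 1.9 V ÷ 2^16 = 1.9/65536 V = 28.992 µV.
|e|_max = LSB/2 = 14.5 µV.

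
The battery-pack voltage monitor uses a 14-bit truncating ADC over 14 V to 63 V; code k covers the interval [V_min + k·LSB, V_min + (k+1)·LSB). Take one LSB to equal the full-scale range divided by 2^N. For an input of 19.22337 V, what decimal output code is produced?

1746

Range = 63 − (14) = 49 V. LSB = 49 V / 2^14 ≈ 2.991 mV.
(V_in − V_min) × 2^14/range = (19.22337 − (14)) × 16384/49 = 1746.524.
Floor → code = 1746.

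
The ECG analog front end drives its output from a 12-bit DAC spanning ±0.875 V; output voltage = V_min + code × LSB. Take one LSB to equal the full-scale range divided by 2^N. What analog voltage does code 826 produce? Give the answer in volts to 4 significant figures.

-0.5221 V

Full-scale range = 0.875 V − (-0.875 V) = 1.75 V. LSB = 1.75 V / 2^12.
Output = V_min + (826/4096) × range = -0.875 + 0.201660 × 1.75 V
      = -0.875 V + 0.352905 V = -0.522095 V.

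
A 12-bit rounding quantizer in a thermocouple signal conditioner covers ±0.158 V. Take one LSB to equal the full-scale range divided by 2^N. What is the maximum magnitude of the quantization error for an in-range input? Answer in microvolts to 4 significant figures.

38.57 µV

Full-scale range = 0.158 V − (-0.158 V) = 0.316 V.
LSB = 0.316 V / 2^12 = 77.1484 µV.
Worst-case error for round-to-nearest is half an LSB: 38.57 µV.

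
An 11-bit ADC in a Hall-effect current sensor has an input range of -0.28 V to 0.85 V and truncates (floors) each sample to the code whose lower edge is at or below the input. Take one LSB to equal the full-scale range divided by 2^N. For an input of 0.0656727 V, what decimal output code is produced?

626

Full-scale range = 0.85 V − (-0.28 V) = 1.13 V. LSB = 1.13 V / 2^11 ≈ 0.5518 mV.
(V_in − V_min) × 2^11/range = (0.0656727 − (-0.28)) × 2048/1.13 = 626.494.
Floor → code = 626.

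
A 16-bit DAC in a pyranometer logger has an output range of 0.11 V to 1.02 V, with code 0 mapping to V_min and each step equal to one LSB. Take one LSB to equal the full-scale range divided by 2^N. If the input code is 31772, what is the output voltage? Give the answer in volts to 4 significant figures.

Full-scale range = 1.02 V − (0.11 V) = 0.91 V. LSB = 0.91 V / 2^16.
Output = V_min + (31772/65536) × range = 0.11 + 0.484802 × 0.91 V
      = 0.11 V + 0.441170 V = 0.551170 V.

0.5512 V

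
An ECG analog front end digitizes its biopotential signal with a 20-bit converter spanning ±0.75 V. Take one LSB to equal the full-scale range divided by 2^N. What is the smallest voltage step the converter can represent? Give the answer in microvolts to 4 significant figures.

1.431 µV

The full-scale span is 0.75 − (-0.75) = 1.5 V.
Number of codes = 2^20 = 1048576.
LSB = 1.5 V ÷ 2^20 = 1.5/1048576 V = 1.431 µV.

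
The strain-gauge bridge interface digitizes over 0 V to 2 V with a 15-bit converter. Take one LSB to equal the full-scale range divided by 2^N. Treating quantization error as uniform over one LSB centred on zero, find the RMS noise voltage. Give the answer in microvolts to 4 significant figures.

17.62 µV

Full-scale range = 2 V.
LSB = 2 V / 2^15 = 61.0352 µV.
V_rms = LSB/√12 = 61.0352 µV / √12 = 17.62 µV.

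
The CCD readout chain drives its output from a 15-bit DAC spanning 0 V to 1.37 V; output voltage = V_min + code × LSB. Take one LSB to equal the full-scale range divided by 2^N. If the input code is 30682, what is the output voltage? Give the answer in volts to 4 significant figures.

1.283 V

V_FS = 1.37 V. LSB = 1.37 V / 2^15.
V_out = V_min + code × LSB = 0 V + 30682 × 1.37 V / 32768
      = 0 + 1.28279 = 1.28279 V.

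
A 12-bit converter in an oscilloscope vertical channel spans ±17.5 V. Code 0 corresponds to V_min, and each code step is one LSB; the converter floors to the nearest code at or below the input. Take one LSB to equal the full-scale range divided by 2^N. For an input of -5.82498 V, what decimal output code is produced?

1366

The full-scale span is 17.5 − (-17.5) = 35 V. LSB = 35 V / 2^12 ≈ 8.545 mV.
V_in − V_min = -5.82498 − (-17.5) = 11.67502 V.
Divide by LSB: 11.67502 × 4096/35 = 1366.3109.
Truncating gives code 1366.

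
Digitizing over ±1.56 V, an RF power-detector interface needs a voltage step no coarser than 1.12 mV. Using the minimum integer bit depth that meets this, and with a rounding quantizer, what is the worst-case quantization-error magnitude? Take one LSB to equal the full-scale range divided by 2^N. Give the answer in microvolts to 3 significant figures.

The full-scale span is 1.56 − (-1.56) = 3.12 V.
3.12 V / 1.12 mV = 2786. Since 2^11 = 2048 and 2^12 = 4096, N = 12.
LSB = 3.12 V ÷ 2^12 = 3.12/4096 V = 0.76172 mV.
Half an LSB is 381 µV.

381 µV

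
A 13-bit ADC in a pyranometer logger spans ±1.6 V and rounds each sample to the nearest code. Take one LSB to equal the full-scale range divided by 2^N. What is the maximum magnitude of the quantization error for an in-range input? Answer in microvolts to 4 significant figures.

195.3 µV

Span: 1.6 V − (-1.6 V) = 3.2 V.
One LSB is 3.2 V / 8192 = 390.625 µV.
|e|_max = LSB/2 = 195.3 µV.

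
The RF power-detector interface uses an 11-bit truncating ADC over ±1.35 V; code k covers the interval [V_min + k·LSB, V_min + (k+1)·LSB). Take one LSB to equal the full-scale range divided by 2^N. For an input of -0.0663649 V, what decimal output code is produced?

973

The full-scale span is 1.35 − (-1.35) = 2.7 V. LSB = 2.7 V / 2^11 ≈ 1.318 mV.
(V_in − V_min) × 2^11/range = (-0.0663649 − (-1.35)) × 2048/2.7 = 973.661.
Floor → code = 973.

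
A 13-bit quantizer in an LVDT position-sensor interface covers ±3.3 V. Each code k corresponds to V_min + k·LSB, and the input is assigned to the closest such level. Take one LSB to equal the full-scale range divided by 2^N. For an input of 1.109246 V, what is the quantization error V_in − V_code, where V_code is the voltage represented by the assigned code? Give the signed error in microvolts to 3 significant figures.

The full-scale span is 3.3 − (-3.3) = 6.6 V. LSB = 6.6 V / 2^13 ≈ 0.8057 mV.
Position in LSBs: (1.109246 − (-3.3)) × 8192/6.6 = 5472.8096; rounding gives k = 5473.
V_code = V_min + k × range/2^13 = -3.3 + 5473 × 6.6/8192 = 1.109399414 V.
V_in − V_code = 1.109246 − (1.109399414) = −153 µV.

−153 µV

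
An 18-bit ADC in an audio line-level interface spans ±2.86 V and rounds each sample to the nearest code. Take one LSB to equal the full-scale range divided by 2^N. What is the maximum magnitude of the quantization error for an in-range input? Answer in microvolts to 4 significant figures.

Span: 2.86 V − (-2.86 V) = 5.72 V.
One LSB is 5.72 V / 262144 = 21.8201 µV.
|e|_max = LSB/2 = 10.91 µV.

10.91 µV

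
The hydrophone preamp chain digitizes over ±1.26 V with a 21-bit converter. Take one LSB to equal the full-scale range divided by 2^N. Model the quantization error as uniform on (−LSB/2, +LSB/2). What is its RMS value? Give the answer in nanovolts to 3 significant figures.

347 nV

Range = 1.26 − (-1.26) = 2.52 V.
LSB = 2.52 V / 2^21 = 1.2016 µV.
σ_q = LSB/√12 = 1.2016 µV/3.4641 = 347 nV.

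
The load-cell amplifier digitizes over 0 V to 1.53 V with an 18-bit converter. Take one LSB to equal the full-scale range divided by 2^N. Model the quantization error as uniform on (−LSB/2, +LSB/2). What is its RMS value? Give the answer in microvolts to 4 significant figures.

1.685 µV

Range is 1.53 V.
LSB = 1.53 V ÷ 2^18 = 1.53/262144 V = 5.83649 µV.
V_rms = LSB/√12 = 5.83649 µV / √12 = 1.685 µV.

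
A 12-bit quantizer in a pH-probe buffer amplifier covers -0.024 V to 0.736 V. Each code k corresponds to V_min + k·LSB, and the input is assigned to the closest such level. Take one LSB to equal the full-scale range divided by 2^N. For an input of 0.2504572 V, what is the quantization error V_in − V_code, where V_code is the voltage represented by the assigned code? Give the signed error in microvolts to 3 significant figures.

Span: 0.736 V − (-0.024 V) = 0.76 V. LSB = 0.76 V / 2^12 ≈ 185.5 µV.
(0.2504572 − (-0.024)) / LSB = 0.2744572 × 4096/0.76 = 1479.1799. Nearest integer: k = 1479.
V_code = -0.024 + (1479/4096) × 0.76 = 0.2504238281 V.
Error = V_in − V_code = 0.2504572 − (0.2504238281) = +33.4 µV.

+33.4 µV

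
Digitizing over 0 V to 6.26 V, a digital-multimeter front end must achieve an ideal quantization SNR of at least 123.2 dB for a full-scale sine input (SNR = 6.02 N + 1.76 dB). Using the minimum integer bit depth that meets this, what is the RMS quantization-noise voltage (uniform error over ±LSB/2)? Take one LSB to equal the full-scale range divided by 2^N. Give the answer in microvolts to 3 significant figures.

0.862 µV

V_FS = 6.26 V.
Solving 6.02 N ≥ 123.2 − 1.76: N ≥ 20.173. Round up → N = 21.
LSB = 6.26 V ÷ 2^21 = 6.26/2097152 V = 2.9850 µV.
RMS noise = LSB/√12 = 0.862 µV.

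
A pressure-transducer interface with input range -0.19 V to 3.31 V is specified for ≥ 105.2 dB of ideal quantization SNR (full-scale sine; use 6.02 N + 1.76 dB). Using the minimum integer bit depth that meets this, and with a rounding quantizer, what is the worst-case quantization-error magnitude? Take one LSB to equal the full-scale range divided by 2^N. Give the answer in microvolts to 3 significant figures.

Span: 3.31 V − (-0.19 V) = 3.5 V.
6.02 N + 1.76 ≥ 105.2 gives N ≥ 17.183, so the minimum integer is 18.
One LSB is 3.5 V / 262144 = 13.351 µV.
|e|_max = LSB/2 = 6.68 µV.

6.68 µV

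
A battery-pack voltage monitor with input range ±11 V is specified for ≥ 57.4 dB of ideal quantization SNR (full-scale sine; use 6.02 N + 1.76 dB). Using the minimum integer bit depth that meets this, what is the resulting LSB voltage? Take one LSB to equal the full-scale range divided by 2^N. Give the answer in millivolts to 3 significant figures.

21.5 mV

Full-scale range = 11 V − (-11 V) = 22 V.
N ≥ (57.4 − 1.76)/6.02 = 9.243 → N_min = 10.
Step size = 22/1024 V = 21.5 mV.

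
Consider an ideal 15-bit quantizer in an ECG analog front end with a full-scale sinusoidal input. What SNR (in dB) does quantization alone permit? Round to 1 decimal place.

92.1 dB

Ideal quantization SNR: 6.02 × 15 + 1.76 dB = 92.1 dB.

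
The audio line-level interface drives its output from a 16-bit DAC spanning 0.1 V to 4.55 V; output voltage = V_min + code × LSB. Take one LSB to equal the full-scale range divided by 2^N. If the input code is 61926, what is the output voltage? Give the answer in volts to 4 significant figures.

Range = 4.55 − (0.1) = 4.45 V. LSB = 4.45 V / 2^16.
V_out = 0.1 + 61926 × (4.45/65536) V
      = 0.1 + 4.20488 = 4.30488 V.

4.305 V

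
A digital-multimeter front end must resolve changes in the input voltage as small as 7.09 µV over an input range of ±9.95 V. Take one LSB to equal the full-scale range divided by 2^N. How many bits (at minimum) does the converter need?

22 bits

Span: 9.95 V − (-9.95 V) = 19.9 V.
Levels needed ≥ 19.9/7.09 µV = 2.807e6. 2^22 = 4194304 suffices, so N_min = 22.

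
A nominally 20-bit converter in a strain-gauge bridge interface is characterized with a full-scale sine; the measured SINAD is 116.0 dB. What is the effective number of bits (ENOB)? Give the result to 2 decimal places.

Inverting SNR = 6.02 N + 1.76: N_eff = (116.0 − 1.76)/6.02 = 18.9767.

18.98 bits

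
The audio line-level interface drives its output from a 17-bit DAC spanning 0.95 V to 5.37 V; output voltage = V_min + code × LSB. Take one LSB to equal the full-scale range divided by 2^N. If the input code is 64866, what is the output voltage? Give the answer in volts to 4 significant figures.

3.137 V

The full-scale span is 5.37 − (0.95) = 4.42 V. LSB = 4.42 V / 2^17.
Output = V_min + (64866/131072) × range = 0.95 + 0.494888 × 4.42 V
      = 0.95 V + 2.18741 V = 3.13741 V.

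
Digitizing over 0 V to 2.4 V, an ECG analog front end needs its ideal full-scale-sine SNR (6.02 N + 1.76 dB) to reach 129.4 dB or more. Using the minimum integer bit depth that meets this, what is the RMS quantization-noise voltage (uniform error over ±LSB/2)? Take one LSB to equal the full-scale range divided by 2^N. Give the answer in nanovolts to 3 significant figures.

165 nV

Full-scale range = 2.4 V.
Required N = ⌈(129.4 − 1.76)/6.02⌉ = ⌈21.203⌉ = 22.
LSB = 2.4 V / 2^22 = 0.57220 µV.
V_rms = LSB/√12 = 165 nV.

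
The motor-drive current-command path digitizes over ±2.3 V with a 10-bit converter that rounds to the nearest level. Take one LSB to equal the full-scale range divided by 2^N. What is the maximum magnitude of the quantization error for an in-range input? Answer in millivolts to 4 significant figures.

2.246 mV

Full-scale range = 2.3 V − (-2.3 V) = 4.6 V.
One LSB is 4.6 V / 1024 = 4.49219 mV.
A rounding quantizer has |error| ≤ LSB/2 = 2.246 mV.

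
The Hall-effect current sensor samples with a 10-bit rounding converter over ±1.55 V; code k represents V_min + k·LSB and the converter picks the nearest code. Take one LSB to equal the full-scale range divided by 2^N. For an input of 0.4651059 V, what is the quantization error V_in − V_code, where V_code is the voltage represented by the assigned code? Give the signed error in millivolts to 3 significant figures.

Full-scale range = 1.55 V − (-1.55 V) = 3.1 V. LSB = 3.1 V / 2^10 ≈ 3.027 mV.
Position in LSBs: (0.4651059 − (-1.55)) × 1024/3.1 = 665.6350; rounding gives k = 666.
Reconstructed level: -1.55 + 666 × 3.1/1024 V = 0.4662109375 V.
Error = V_in − V_code = 0.4651059 − (0.4662109375) = −1.11 mV.

−1.11 mV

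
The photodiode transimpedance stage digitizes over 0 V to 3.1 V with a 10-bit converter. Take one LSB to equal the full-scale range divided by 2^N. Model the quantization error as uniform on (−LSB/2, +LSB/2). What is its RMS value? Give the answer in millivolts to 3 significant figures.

0.874 mV

Span = 3.1 V.
LSB = 3.1 V ÷ 2^10 = 3.1/1024 V = 3.0273 mV.
RMS of a uniform error over width LSB is LSB/√12 = 0.874 mV.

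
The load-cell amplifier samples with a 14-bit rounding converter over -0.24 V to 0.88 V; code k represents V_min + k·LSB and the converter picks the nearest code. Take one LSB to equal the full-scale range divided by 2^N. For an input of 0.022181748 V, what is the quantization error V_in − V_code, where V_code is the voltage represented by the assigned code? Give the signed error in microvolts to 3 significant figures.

+23.5 µV

Span: 0.88 V − (-0.24 V) = 1.12 V. LSB = 1.12 V / 2^14 ≈ 68.36 µV.
Position in LSBs: (0.022181748 − (-0.24)) × 16384/1.12 = 3835.3444; rounding gives k = 3835.
V_code = V_min + k × range/2^14 = -0.24 + 3835 × 1.12/16384 = 0.022158203125 V.
Error = V_in − V_code = 0.022181748 − (0.022158203125) = +23.5 µV.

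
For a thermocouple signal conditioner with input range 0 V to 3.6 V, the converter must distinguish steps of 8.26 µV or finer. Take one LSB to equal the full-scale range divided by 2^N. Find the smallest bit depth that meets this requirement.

Span = 3.6 V.
Levels needed ≥ 3.6/8.26 µV = 435800. 2^19 = 524288 suffices, so N_min = 19.

19 bits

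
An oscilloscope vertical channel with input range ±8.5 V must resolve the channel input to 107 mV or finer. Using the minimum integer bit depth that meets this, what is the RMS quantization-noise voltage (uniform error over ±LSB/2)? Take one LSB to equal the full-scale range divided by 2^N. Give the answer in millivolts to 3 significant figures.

Span: 8.5 V − (-8.5 V) = 17 V.
Need 2^N ≥ 17 V / 107 mV = 158.9 → N_min = 8.
One LSB is 17 V / 256 = 66.406 mV.
RMS noise = LSB/√12 = 19.2 mV.

19.2 mV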